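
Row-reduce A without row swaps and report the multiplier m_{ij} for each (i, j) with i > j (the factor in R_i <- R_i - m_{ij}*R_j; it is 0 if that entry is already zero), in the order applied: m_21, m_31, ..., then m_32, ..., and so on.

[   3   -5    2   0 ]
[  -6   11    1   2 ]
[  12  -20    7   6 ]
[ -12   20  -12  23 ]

Forward elimination:
R2 <- R2 - (-2)*R1:  [ 0  1  5  2 ]
R3 <- R3 - (4)*R1:  [  0   0  -1   6 ]
R4 <- R4 - (-4)*R1:  [  0   0  -4  23 ]
R3: entry in column 2 is already 0 -> m_{32} = 0 (no row operation needed)
R4: entry in column 2 is already 0 -> m_{42} = 0 (no row operation needed)
R4 <- R4 - (4)*R3:  [  0   0   0  -1 ]
Multipliers (in order of application): m_{21} = -2, m_{31} = 4, m_{41} = -4, m_{32} = 0, m_{42} = 0, m_{43} = 4

multipliers: -2, 4, -4, 0, 0, 4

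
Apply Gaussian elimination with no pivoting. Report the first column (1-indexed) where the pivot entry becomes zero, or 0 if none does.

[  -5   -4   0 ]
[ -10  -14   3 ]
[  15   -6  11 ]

first zero-pivot column = 0

Naive forward elimination:
R2 <- R2 - (2)*R1:  [  0  -6   3 ]
R3 <- R3 - (-3)*R1:  [   0  -18   11 ]
R3 <- R3 - (3)*R2:  [ 0  0  2 ]
All pivots nonzero; naive elimination completes without hitting a zero pivot.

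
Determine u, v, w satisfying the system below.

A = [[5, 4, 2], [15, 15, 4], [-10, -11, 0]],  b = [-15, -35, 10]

(-1, 0, -5)

Forward elimination on [A|b]:
R2 <- R2 - (3)*R1:  [  0   3  -2  10 ]
R3 <- R3 - (-2)*R1:  [   0   -3    4  -20 ]
R3 <- R3 - (-1)*R2:  [   0    0    2  -10 ]
Row echelon form:
[ 5  4   2  |  -15 ]
[ 0  3  -2  |   10 ]
[ 0  0   2  |  -10 ]
Back-substitution:
w = (-10) / 2 = -5
v = (10 - (-2)*(-5)) / 3 = 0
u = (-15 - (4)*(0) - (2)*(-5)) / 5 = -1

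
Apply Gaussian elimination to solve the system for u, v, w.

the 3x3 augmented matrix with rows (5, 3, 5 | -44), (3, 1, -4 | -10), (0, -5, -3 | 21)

(-5, -3, -2)

Forward elimination on [A|b]:
R2 <- R2 - (3/5)*R1:  [    0  -4/5    -7  82/5 ]
R3 <- R3 - (25/4)*R2:  [      0       0   163/4  -163/2 ]
Row echelon form:
[ 5     3      5  |     -44 ]
[ 0  -4/5     -7  |    82/5 ]
[ 0     0  163/4  |  -163/2 ]
Back-substitution:
w = (-163/2) / (163/4) = -2
v = (82/5 - (-7)*(-2)) / (-4/5) = -3
u = (-44 - (3)*(-3) - (5)*(-2)) / 5 = -5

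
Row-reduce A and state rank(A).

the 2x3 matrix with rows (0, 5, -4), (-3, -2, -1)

Row reduction:
R1 <-> R2   (pivot in column 1 was zero)
[ -3  -2  -1 ]
[  0   5  -4 ]
Row echelon form:
[ -3  -2  -1 ]
[  0   5  -4 ]
Nonzero rows / pivot columns: 2

rank(A) = 2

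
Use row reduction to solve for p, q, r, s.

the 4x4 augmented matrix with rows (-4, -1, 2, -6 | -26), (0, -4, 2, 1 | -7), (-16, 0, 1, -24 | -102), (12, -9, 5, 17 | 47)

(-1, 4, 2, 5)

Forward elimination on [A|b]:
R3 <- R3 - (4)*R1:  [  0   4  -7   0   2 ]
R4 <- R4 - (-3)*R1:  [   0  -12   11   -1  -31 ]
R3 <- R3 - (-1)*R2:  [  0   0  -5   1  -5 ]
R4 <- R4 - (3)*R2:  [   0    0    5   -4  -10 ]
R4 <- R4 - (-1)*R3:  [   0    0    0   -3  -15 ]
Row echelon form:
[ -4  -1   2  -6  |  -26 ]
[  0  -4   2   1  |   -7 ]
[  0   0  -5   1  |   -5 ]
[  0   0   0  -3  |  -15 ]
Back-substitution:
s = (-15) / -3 = 5
r = (-5 - (1)*(5)) / -5 = 2
q = (-7 - (2)*(2) - (1)*(5)) / -4 = 4
p = (-26 - (-1)*(4) - (2)*(2) - (-6)*(5)) / -4 = -1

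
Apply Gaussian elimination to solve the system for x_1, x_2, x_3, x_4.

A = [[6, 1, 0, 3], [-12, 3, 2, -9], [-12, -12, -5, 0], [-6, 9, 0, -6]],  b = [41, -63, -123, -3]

(4, 5, 3, 4)

Forward elimination on [A|b]:
R2 <- R2 - (-2)*R1:  [  0   5   2  -3  19 ]
R3 <- R3 - (-2)*R1:  [   0  -10   -5    6  -41 ]
R4 <- R4 - (-1)*R1:  [  0  10   0  -3  38 ]
R3 <- R3 - (-2)*R2:  [  0   0  -1   0  -3 ]
R4 <- R4 - (2)*R2:  [  0   0  -4   3   0 ]
R4 <- R4 - (4)*R3:  [  0   0   0   3  12 ]
Row echelon form:
[ 6  1   0   3  |  41 ]
[ 0  5   2  -3  |  19 ]
[ 0  0  -1   0  |  -3 ]
[ 0  0   0   3  |  12 ]
Back-substitution:
x_4 = (12) / 3 = 4
x_3 = (-3) / -1 = 3
x_2 = (19 - (2)*(3) - (-3)*(4)) / 5 = 5
x_1 = (41 - (1)*(5) - (3)*(4)) / 6 = 4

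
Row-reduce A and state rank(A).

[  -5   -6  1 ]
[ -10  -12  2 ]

Row reduction:
R2 <- R2 - (2)*R1:  [ 0  0  0 ]
Row echelon form:
[ -5  -6  1 ]
[  0   0  0 ]
Nonzero rows / pivot columns: 1

rank(A) = 1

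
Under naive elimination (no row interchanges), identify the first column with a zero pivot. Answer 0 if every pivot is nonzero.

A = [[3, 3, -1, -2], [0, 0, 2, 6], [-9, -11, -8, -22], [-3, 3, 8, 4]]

first zero-pivot column = 2

Naive forward elimination:
R3 <- R3 - (-3)*R1:  [   0   -2  -11  -28 ]
R4 <- R4 - (-1)*R1:  [ 0  6  7  2 ]
Matrix at this point:
[ 3   3   -1   -2 ]
[ 0   0    2    6 ]
[ 0  -2  -11  -28 ]
[ 0   6    7    2 ]
Pivot entry (2,2) is zero but row 3 has -2 in column 2 -> naive elimination stops; a row interchange (e.g. R2 <-> R3) would be required here.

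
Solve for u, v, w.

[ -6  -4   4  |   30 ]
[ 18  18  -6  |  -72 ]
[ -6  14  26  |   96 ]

Forward elimination on [A|b]:
R2 <- R2 - (-3)*R1:  [  0   6   6  18 ]
R3 <- R3 - (1)*R1:  [  0  18  22  66 ]
R3 <- R3 - (3)*R2:  [  0   0   4  12 ]
Row echelon form:
[ -6  -4  4  |  30 ]
[  0   6  6  |  18 ]
[  0   0  4  |  12 ]
Back-substitution:
w = (12) / 4 = 3
v = (18 - (6)*(3)) / 6 = 0
u = (30 - (-4)*(0) - (4)*(3)) / -6 = -3

(-3, 0, 3)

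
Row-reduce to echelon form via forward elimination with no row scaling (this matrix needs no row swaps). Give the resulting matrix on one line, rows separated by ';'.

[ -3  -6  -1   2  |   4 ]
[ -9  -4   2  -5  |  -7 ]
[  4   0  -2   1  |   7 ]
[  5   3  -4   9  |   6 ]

Forward elimination:
R2 <- R2 - (3)*R1:  [   0   14    5  -11  -19 ]
R3 <- R3 - (-4/3)*R1:  [     0     -8  -10/3   11/3   37/3 ]
R4 <- R4 - (-5/3)*R1:  [     0     -7  -17/3   37/3   38/3 ]
R3 <- R3 - (-4/7)*R2:  [      0       0  -10/21  -55/21   31/21 ]
R4 <- R4 - (-1/2)*R2:  [     0      0  -19/6   41/6   19/6 ]
R4 <- R4 - (133/20)*R3:  [       0        0        0     97/4  -133/20 ]
Row echelon form:
[ -3  -6      -1       2  |        4 ]
[  0  14       5     -11  |      -19 ]
[  0   0  -10/21  -55/21  |    31/21 ]
[  0   0       0    97/4  |  -133/20 ]

REF = [-3 -6 -1 2 4; 0 14 5 -11 -19; 0 0 -10/21 -55/21 31/21; 0 0 0 97/4 -133/20]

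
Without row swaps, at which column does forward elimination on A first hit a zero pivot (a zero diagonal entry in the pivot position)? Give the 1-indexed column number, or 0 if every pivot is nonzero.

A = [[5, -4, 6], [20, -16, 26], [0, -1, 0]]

Naive forward elimination:
R2 <- R2 - (4)*R1:  [ 0  0  2 ]
Matrix at this point:
[ 5  -4  6 ]
[ 0   0  2 ]
[ 0  -1  0 ]
Pivot entry (2,2) is zero but row 3 has -1 in column 2 -> naive elimination stops; a row interchange (e.g. R2 <-> R3) would be required here.

first zero-pivot column = 2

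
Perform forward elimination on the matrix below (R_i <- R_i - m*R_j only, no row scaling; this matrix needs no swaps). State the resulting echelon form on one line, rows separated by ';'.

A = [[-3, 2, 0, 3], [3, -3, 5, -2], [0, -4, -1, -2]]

REF = [-3 2 0 3; 0 -1 5 1; 0 0 -21 -6]

Forward elimination:
R2 <- R2 - (-1)*R1:  [  0  -1   5   1 ]
R3 <- R3 - (4)*R2:  [   0    0  -21   -6 ]
Row echelon form:
[ -3   2    0   3 ]
[  0  -1    5   1 ]
[  0   0  -21  -6 ]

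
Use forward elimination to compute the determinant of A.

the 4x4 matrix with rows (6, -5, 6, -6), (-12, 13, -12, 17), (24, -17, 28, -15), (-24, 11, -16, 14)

det(A) = -216

Forward elimination:
R2 <- R2 - (-2)*R1:  [ 0  3  0  5 ]
R3 <- R3 - (4)*R1:  [ 0  3  4  9 ]
R4 <- R4 - (-4)*R1:  [   0   -9    8  -10 ]
R3 <- R3 - (1)*R2:  [ 0  0  4  4 ]
R4 <- R4 - (-3)*R2:  [ 0  0  8  5 ]
R4 <- R4 - (2)*R3:  [  0   0   0  -3 ]
Upper-triangular form:
[ 6  -5  6  -6 ]
[ 0   3  0   5 ]
[ 0   0  4   4 ]
[ 0   0  0  -3 ]
det(A) = (-1)^0 * (6) * (3) * (4) * (-3) = -216  (0 row swaps -> sign +1)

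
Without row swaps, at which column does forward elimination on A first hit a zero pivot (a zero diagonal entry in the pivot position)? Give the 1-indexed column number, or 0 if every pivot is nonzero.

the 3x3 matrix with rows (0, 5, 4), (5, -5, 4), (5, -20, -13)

Naive forward elimination:
Pivot entry (1,1) is zero but row 2 has 5 in column 1 -> naive elimination stops; a row interchange (e.g. R1 <-> R2) would be required here.

first zero-pivot column = 1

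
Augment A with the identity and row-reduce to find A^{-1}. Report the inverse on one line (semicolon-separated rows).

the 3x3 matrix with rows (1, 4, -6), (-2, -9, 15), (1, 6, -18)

inverse = [12 6 1; -7/2 -2 -1/2; -1/2 -1/3 -1/6]

Gauss-Jordan on [A | I]:
R2 <- R2 - (-2)*R1:  [  0  -1   3  |   2   1   0 ]
R3 <- R3 - (1)*R1:  [   0    2  -12  |   -1    0    1 ]
R2 <- (1/-1)*R2:  [  0   1  -3  |  -2  -1   0 ]
R1 <- R1 - (4)*R2:  [ 1  0  6  |  9  4  0 ]
R3 <- R3 - (2)*R2:  [  0   0  -6  |   3   2   1 ]
R3 <- (1/-6)*R3:  [    0     0     1  |  -1/2  -1/3  -1/6 ]
R1 <- R1 - (6)*R3:  [  1   0   0  |  12   6   1 ]
R2 <- R2 - (-3)*R3:  [    0     1     0  |  -7/2    -2  -1/2 ]
Right block of [I | A^{-1}] is the inverse:
[   12     6     1 ]
[ -7/2    -2  -1/2 ]
[ -1/2  -1/3  -1/6 ]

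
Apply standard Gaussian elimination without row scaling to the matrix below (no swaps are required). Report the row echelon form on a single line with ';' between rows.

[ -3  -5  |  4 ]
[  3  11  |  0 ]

Forward elimination:
R2 <- R2 - (-1)*R1:  [ 0  6  4 ]
Row echelon form:
[ -3  -5  |  4 ]
[  0   6  |  4 ]

REF = [-3 -5 4; 0 6 4]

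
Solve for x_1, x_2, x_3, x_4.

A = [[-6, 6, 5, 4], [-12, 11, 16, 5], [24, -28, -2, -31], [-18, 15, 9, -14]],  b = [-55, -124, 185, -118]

(5, -1, -3, -1)

Forward elimination on [A|b]:
R2 <- R2 - (2)*R1:  [   0   -1    6   -3  -14 ]
R3 <- R3 - (-4)*R1:  [   0   -4   18  -15  -35 ]
R4 <- R4 - (3)*R1:  [   0   -3   -6  -26   47 ]
R3 <- R3 - (4)*R2:  [  0   0  -6  -3  21 ]
R4 <- R4 - (3)*R2:  [   0    0  -24  -17   89 ]
R4 <- R4 - (4)*R3:  [  0   0   0  -5   5 ]
Row echelon form:
[ -6   6   5   4  |  -55 ]
[  0  -1   6  -3  |  -14 ]
[  0   0  -6  -3  |   21 ]
[  0   0   0  -5  |    5 ]
Back-substitution:
x_4 = (5) / -5 = -1
x_3 = (21 - (-3)*(-1)) / -6 = -3
x_2 = (-14 - (6)*(-3) - (-3)*(-1)) / -1 = -1
x_1 = (-55 - (6)*(-1) - (5)*(-3) - (4)*(-1)) / -6 = 5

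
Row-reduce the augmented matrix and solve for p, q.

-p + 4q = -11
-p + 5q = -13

Forward elimination on [A|b]:
R2 <- R2 - (1)*R1:  [  0   1  -2 ]
Row echelon form:
[ -1  4  |  -11 ]
[  0  1  |   -2 ]
Back-substitution:
q = (-2) / 1 = -2
p = (-11 - (4)*(-2)) / -1 = 3

(3, -2)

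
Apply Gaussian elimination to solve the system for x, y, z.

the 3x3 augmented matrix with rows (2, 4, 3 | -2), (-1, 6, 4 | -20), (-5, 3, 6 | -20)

Forward elimination on [A|b]:
R2 <- R2 - (-1/2)*R1:  [    0     8  11/2   -21 ]
R3 <- R3 - (-5/2)*R1:  [    0    13  27/2   -25 ]
R3 <- R3 - (13/8)*R2:  [     0      0  73/16   73/8 ]
Row echelon form:
[ 2  4      3  |    -2 ]
[ 0  8   11/2  |   -21 ]
[ 0  0  73/16  |  73/8 ]
Back-substitution:
z = (73/8) / (73/16) = 2
y = (-21 - (11/2)*(2)) / 8 = -4
x = (-2 - (4)*(-4) - (3)*(2)) / 2 = 4

(4, -4, 2)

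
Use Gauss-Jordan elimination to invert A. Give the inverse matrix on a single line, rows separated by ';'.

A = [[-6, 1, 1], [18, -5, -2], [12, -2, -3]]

inverse = [-11/12 -1/12 -1/4; -5/2 -1/2 -1/2; -2 0 -1]

Gauss-Jordan on [A | I]:
R1 <- (1/-6)*R1:  [    1  -1/6  -1/6  |  -1/6     0     0 ]
R2 <- R2 - (18)*R1:  [  0  -2   1  |   3   1   0 ]
R3 <- R3 - (12)*R1:  [  0   0  -1  |   2   0   1 ]
R2 <- (1/-2)*R2:  [    0     1  -1/2  |  -3/2  -1/2     0 ]
R1 <- R1 - (-1/6)*R2:  [     1      0   -1/4  |  -5/12  -1/12      0 ]
R3 <- (1/-1)*R3:  [  0   0   1  |  -2   0  -1 ]
R1 <- R1 - (-1/4)*R3:  [      1       0       0  |  -11/12   -1/12    -1/4 ]
R2 <- R2 - (-1/2)*R3:  [    0     1     0  |  -5/2  -1/2  -1/2 ]
Right block of [I | A^{-1}] is the inverse:
[ -11/12  -1/12  -1/4 ]
[   -5/2   -1/2  -1/2 ]
[     -2      0    -1 ]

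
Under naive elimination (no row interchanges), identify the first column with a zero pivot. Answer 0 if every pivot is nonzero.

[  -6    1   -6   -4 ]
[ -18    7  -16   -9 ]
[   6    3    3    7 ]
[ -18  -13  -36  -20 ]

Naive forward elimination:
R2 <- R2 - (3)*R1:  [ 0  4  2  3 ]
R3 <- R3 - (-1)*R1:  [  0   4  -3   3 ]
R4 <- R4 - (3)*R1:  [   0  -16  -18   -8 ]
R3 <- R3 - (1)*R2:  [  0   0  -5   0 ]
R4 <- R4 - (-4)*R2:  [   0    0  -10    4 ]
R4 <- R4 - (2)*R3:  [ 0  0  0  4 ]
All pivots nonzero; naive elimination completes without hitting a zero pivot.

first zero-pivot column = 0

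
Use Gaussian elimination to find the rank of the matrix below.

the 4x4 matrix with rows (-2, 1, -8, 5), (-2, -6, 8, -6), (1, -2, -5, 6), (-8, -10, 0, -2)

Row reduction:
R2 <- R2 - (1)*R1:  [   0   -7   16  -11 ]
R3 <- R3 - (-1/2)*R1:  [    0  -3/2    -9  17/2 ]
R4 <- R4 - (4)*R1:  [   0  -14   32  -22 ]
R3 <- R3 - (3/14)*R2:  [     0      0  -87/7   76/7 ]
R4 <- R4 - (2)*R2:  [ 0  0  0  0 ]
Row echelon form:
[ -2   1     -8     5 ]
[  0  -7     16   -11 ]
[  0   0  -87/7  76/7 ]
[  0   0      0     0 ]
Nonzero rows / pivot columns: 3

rank(A) = 3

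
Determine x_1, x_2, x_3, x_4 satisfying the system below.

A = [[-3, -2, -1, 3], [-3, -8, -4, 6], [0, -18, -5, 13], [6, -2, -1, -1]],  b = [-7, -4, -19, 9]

(0, -1, -3, -4)

Forward elimination on [A|b]:
R2 <- R2 - (1)*R1:  [  0  -6  -3   3   3 ]
R4 <- R4 - (-2)*R1:  [  0  -6  -3   5  -5 ]
R3 <- R3 - (3)*R2:  [   0    0    4    4  -28 ]
R4 <- R4 - (1)*R2:  [  0   0   0   2  -8 ]
Row echelon form:
[ -3  -2  -1  3  |   -7 ]
[  0  -6  -3  3  |    3 ]
[  0   0   4  4  |  -28 ]
[  0   0   0  2  |   -8 ]
Back-substitution:
x_4 = (-8) / 2 = -4
x_3 = (-28 - (4)*(-4)) / 4 = -3
x_2 = (3 - (-3)*(-3) - (3)*(-4)) / -6 = -1
x_1 = (-7 - (-2)*(-1) - (-1)*(-3) - (3)*(-4)) / -3 = 0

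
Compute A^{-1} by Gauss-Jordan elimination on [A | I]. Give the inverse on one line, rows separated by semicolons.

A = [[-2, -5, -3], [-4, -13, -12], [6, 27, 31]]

Gauss-Jordan on [A | I]:
R1 <- (1/-2)*R1:  [    1   5/2   3/2  |  -1/2     0     0 ]
R2 <- R2 - (-4)*R1:  [  0  -3  -6  |  -2   1   0 ]
R3 <- R3 - (6)*R1:  [  0  12  22  |   3   0   1 ]
R2 <- (1/-3)*R2:  [    0     1     2  |   2/3  -1/3     0 ]
R1 <- R1 - (5/2)*R2:  [     1      0   -7/2  |  -13/6    5/6      0 ]
R3 <- R3 - (12)*R2:  [  0   0  -2  |  -5   4   1 ]
R3 <- (1/-2)*R3:  [    0     0     1  |   5/2    -2  -1/2 ]
R1 <- R1 - (-7/2)*R3:  [     1      0      0  |  79/12  -37/6   -7/4 ]
R2 <- R2 - (2)*R3:  [     0      1      0  |  -13/3   11/3      1 ]
Right block of [I | A^{-1}] is the inverse:
[ 79/12  -37/6  -7/4 ]
[ -13/3   11/3     1 ]
[   5/2     -2  -1/2 ]

inverse = [79/12 -37/6 -7/4; -13/3 11/3 1; 5/2 -2 -1/2]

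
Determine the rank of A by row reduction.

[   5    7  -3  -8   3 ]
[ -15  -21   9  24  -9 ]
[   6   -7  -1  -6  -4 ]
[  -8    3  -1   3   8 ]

Row reduction:
R2 <- R2 - (-3)*R1:  [ 0  0  0  0  0 ]
R3 <- R3 - (6/5)*R1:  [     0  -77/5   13/5   18/5  -38/5 ]
R4 <- R4 - (-8/5)*R1:  [     0   71/5  -29/5  -49/5   64/5 ]
R2 <-> R3   (pivot in column 2 was zero)
[ 5      7     -3     -8      3 ]
[ 0  -77/5   13/5   18/5  -38/5 ]
[ 0      0      0      0      0 ]
[ 0   71/5  -29/5  -49/5   64/5 ]
R4 <- R4 - (-71/77)*R2:  [       0        0  -262/77  -499/77   446/77 ]
R3 <-> R4   (pivot in column 3 was zero)
[ 5      7       -3       -8       3 ]
[ 0  -77/5     13/5     18/5   -38/5 ]
[ 0      0  -262/77  -499/77  446/77 ]
[ 0      0        0        0       0 ]
Row echelon form:
[ 5      7       -3       -8       3 ]
[ 0  -77/5     13/5     18/5   -38/5 ]
[ 0      0  -262/77  -499/77  446/77 ]
[ 0      0        0        0       0 ]
Nonzero rows / pivot columns: 3

rank(A) = 3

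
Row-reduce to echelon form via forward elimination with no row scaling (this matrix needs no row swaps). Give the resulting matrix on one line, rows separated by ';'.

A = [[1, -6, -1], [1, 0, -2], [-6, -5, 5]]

REF = [1 -6 -1; 0 6 -1; 0 0 -47/6]

Forward elimination:
R2 <- R2 - (1)*R1:  [  0   6  -1 ]
R3 <- R3 - (-6)*R1:  [   0  -41   -1 ]
R3 <- R3 - (-41/6)*R2:  [     0      0  -47/6 ]
Row echelon form:
[ 1  -6     -1 ]
[ 0   6     -1 ]
[ 0   0  -47/6 ]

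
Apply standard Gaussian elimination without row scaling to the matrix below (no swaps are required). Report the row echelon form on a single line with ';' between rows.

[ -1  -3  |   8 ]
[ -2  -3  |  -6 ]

Forward elimination:
R2 <- R2 - (2)*R1:  [   0    3  -22 ]
Row echelon form:
[ -1  -3  |    8 ]
[  0   3  |  -22 ]

REF = [-1 -3 8; 0 3 -22]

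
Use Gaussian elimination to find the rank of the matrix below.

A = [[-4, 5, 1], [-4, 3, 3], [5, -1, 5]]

rank(A) = 3

Row reduction:
R2 <- R2 - (1)*R1:  [  0  -2   2 ]
R3 <- R3 - (-5/4)*R1:  [    0  21/4  25/4 ]
R3 <- R3 - (-21/8)*R2:  [    0     0  23/2 ]
Row echelon form:
[ -4   5     1 ]
[  0  -2     2 ]
[  0   0  23/2 ]
Nonzero rows / pivot columns: 3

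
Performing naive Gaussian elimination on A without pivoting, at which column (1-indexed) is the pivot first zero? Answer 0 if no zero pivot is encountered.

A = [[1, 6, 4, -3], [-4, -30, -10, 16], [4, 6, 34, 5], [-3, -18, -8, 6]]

first zero-pivot column = 3

Naive forward elimination:
R2 <- R2 - (-4)*R1:  [  0  -6   6   4 ]
R3 <- R3 - (4)*R1:  [   0  -18   18   17 ]
R4 <- R4 - (-3)*R1:  [  0   0   4  -3 ]
R3 <- R3 - (3)*R2:  [ 0  0  0  5 ]
Matrix at this point:
[ 1   6  4  -3 ]
[ 0  -6  6   4 ]
[ 0   0  0   5 ]
[ 0   0  4  -3 ]
Pivot entry (3,3) is zero but row 4 has 4 in column 3 -> naive elimination stops; a row interchange (e.g. R3 <-> R4) would be required here.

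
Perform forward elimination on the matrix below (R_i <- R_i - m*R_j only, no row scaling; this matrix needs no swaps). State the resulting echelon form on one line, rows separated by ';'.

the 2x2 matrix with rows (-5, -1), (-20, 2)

REF = [-5 -1; 0 6]

Forward elimination:
R2 <- R2 - (4)*R1:  [ 0  6 ]
Row echelon form:
[ -5  -1 ]
[  0   6 ]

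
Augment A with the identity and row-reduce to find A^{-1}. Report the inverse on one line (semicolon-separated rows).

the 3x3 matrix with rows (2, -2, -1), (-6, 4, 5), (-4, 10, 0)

Gauss-Jordan on [A | I]:
R1 <- (1/2)*R1:  [    1    -1  -1/2  |   1/2     0     0 ]
R2 <- R2 - (-6)*R1:  [  0  -2   2  |   3   1   0 ]
R3 <- R3 - (-4)*R1:  [  0   6  -2  |   2   0   1 ]
R2 <- (1/-2)*R2:  [    0     1    -1  |  -3/2  -1/2     0 ]
R1 <- R1 - (-1)*R2:  [    1     0  -3/2  |    -1  -1/2     0 ]
R3 <- R3 - (6)*R2:  [  0   0   4  |  11   3   1 ]
R3 <- (1/4)*R3:  [    0     0     1  |  11/4   3/4   1/4 ]
R1 <- R1 - (-3/2)*R3:  [    1     0     0  |  25/8   5/8   3/8 ]
R2 <- R2 - (-1)*R3:  [   0    1    0  |  5/4  1/4  1/4 ]
Right block of [I | A^{-1}] is the inverse:
[ 25/8  5/8  3/8 ]
[  5/4  1/4  1/4 ]
[ 11/4  3/4  1/4 ]

inverse = [25/8 5/8 3/8; 5/4 1/4 1/4; 11/4 3/4 1/4]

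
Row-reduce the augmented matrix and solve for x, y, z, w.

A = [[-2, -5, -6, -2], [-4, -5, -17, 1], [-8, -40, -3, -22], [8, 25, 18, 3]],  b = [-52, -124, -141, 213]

(4, 4, 5, -3)

Forward elimination on [A|b]:
R2 <- R2 - (2)*R1:  [   0    5   -5    5  -20 ]
R3 <- R3 - (4)*R1:  [   0  -20   21  -14   67 ]
R4 <- R4 - (-4)*R1:  [  0   5  -6  -5   5 ]
R3 <- R3 - (-4)*R2:  [   0    0    1    6  -13 ]
R4 <- R4 - (1)*R2:  [   0    0   -1  -10   25 ]
R4 <- R4 - (-1)*R3:  [  0   0   0  -4  12 ]
Row echelon form:
[ -2  -5  -6  -2  |  -52 ]
[  0   5  -5   5  |  -20 ]
[  0   0   1   6  |  -13 ]
[  0   0   0  -4  |   12 ]
Back-substitution:
w = (12) / -4 = -3
z = (-13 - (6)*(-3)) / 1 = 5
y = (-20 - (-5)*(5) - (5)*(-3)) / 5 = 4
x = (-52 - (-5)*(4) - (-6)*(5) - (-2)*(-3)) / -2 = 4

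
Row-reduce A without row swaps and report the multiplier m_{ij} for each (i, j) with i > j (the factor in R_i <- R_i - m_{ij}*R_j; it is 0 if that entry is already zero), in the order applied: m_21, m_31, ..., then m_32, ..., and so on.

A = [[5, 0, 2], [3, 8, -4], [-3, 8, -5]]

multipliers: 3/5, -3/5, 1

Forward elimination:
R2 <- R2 - (3/5)*R1:  [     0      8  -26/5 ]
R3 <- R3 - (-3/5)*R1:  [     0      8  -19/5 ]
R3 <- R3 - (1)*R2:  [   0    0  7/5 ]
Multipliers (in order of application): m_{21} = 3/5, m_{31} = -3/5, m_{32} = 1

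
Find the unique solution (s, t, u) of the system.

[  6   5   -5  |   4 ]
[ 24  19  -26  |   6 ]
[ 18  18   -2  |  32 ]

Forward elimination on [A|b]:
R2 <- R2 - (4)*R1:  [   0   -1   -6  -10 ]
R3 <- R3 - (3)*R1:  [  0   3  13  20 ]
R3 <- R3 - (-3)*R2:  [   0    0   -5  -10 ]
Row echelon form:
[ 6   5  -5  |    4 ]
[ 0  -1  -6  |  -10 ]
[ 0   0  -5  |  -10 ]
Back-substitution:
u = (-10) / -5 = 2
t = (-10 - (-6)*(2)) / -1 = -2
s = (4 - (5)*(-2) - (-5)*(2)) / 6 = 4

(4, -2, 2)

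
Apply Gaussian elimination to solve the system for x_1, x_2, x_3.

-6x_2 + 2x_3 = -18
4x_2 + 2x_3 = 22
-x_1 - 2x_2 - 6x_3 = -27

Forward elimination on [A|b]:
R1 <-> R3   (pivot in column 1 was zero)
[ -1  -2  -6  -27 ]
[  0   4   2   22 ]
[  0  -6   2  -18 ]
R3 <- R3 - (-3/2)*R2:  [  0   0   5  15 ]
Row echelon form:
[ -1  -2  -6  |  -27 ]
[  0   4   2  |   22 ]
[  0   0   5  |   15 ]
Back-substitution:
x_3 = (15) / 5 = 3
x_2 = (22 - (2)*(3)) / 4 = 4
x_1 = (-27 - (-2)*(4) - (-6)*(3)) / -1 = 1

(1, 4, 3)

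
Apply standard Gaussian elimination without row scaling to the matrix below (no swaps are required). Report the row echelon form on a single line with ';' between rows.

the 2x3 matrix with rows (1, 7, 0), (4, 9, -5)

Forward elimination:
R2 <- R2 - (4)*R1:  [   0  -19   -5 ]
Row echelon form:
[ 1    7   0 ]
[ 0  -19  -5 ]

REF = [1 7 0; 0 -19 -5]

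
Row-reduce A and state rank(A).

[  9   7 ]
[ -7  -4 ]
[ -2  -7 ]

rank(A) = 2

Row reduction:
R2 <- R2 - (-7/9)*R1:  [    0  13/9 ]
R3 <- R3 - (-2/9)*R1:  [     0  -49/9 ]
R3 <- R3 - (-49/13)*R2:  [ 0  0 ]
Row echelon form:
[ 9     7 ]
[ 0  13/9 ]
[ 0     0 ]
Nonzero rows / pivot columns: 2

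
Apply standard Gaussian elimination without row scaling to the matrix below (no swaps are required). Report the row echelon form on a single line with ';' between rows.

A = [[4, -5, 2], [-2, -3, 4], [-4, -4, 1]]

REF = [4 -5 2; 0 -11/2 5; 0 0 -57/11]

Forward elimination:
R2 <- R2 - (-1/2)*R1:  [     0  -11/2      5 ]
R3 <- R3 - (-1)*R1:  [  0  -9   3 ]
R3 <- R3 - (18/11)*R2:  [      0       0  -57/11 ]
Row echelon form:
[ 4     -5       2 ]
[ 0  -11/2       5 ]
[ 0      0  -57/11 ]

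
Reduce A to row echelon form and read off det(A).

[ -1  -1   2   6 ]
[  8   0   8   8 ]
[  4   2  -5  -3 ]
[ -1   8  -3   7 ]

det(A) = -2768

Forward elimination:
R2 <- R2 - (-8)*R1:  [  0  -8  24  56 ]
R3 <- R3 - (-4)*R1:  [  0  -2   3  21 ]
R4 <- R4 - (1)*R1:  [  0   9  -5   1 ]
R3 <- R3 - (1/4)*R2:  [  0   0  -3   7 ]
R4 <- R4 - (-9/8)*R2:  [  0   0  22  64 ]
R4 <- R4 - (-22/3)*R3:  [     0      0      0  346/3 ]
Upper-triangular form:
[ -1  -1   2      6 ]
[  0  -8  24     56 ]
[  0   0  -3      7 ]
[  0   0   0  346/3 ]
det(A) = (-1)^0 * (-1) * (-8) * (-3) * (346/3) = -2768  (0 row swaps -> sign +1)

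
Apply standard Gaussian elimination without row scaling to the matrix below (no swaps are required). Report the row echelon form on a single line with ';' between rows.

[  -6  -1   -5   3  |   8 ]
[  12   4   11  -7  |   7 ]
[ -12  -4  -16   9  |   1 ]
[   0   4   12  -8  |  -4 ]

Forward elimination:
R2 <- R2 - (-2)*R1:  [  0   2   1  -1  23 ]
R3 <- R3 - (2)*R1:  [   0   -2   -6    3  -15 ]
R3 <- R3 - (-1)*R2:  [  0   0  -5   2   8 ]
R4 <- R4 - (2)*R2:  [   0    0   10   -6  -50 ]
R4 <- R4 - (-2)*R3:  [   0    0    0   -2  -34 ]
Row echelon form:
[ -6  -1  -5   3  |    8 ]
[  0   2   1  -1  |   23 ]
[  0   0  -5   2  |    8 ]
[  0   0   0  -2  |  -34 ]

REF = [-6 -1 -5 3 8; 0 2 1 -1 23; 0 0 -5 2 8; 0 0 0 -2 -34]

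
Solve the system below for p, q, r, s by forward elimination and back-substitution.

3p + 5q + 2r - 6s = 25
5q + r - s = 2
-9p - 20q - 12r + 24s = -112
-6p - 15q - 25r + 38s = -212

Forward elimination on [A|b]:
R3 <- R3 - (-3)*R1:  [   0   -5   -6    6  -37 ]
R4 <- R4 - (-2)*R1:  [    0    -5   -21    26  -162 ]
R3 <- R3 - (-1)*R2:  [   0    0   -5    5  -35 ]
R4 <- R4 - (-1)*R2:  [    0     0   -20    25  -160 ]
R4 <- R4 - (4)*R3:  [   0    0    0    5  -20 ]
Row echelon form:
[ 3  5   2  -6  |   25 ]
[ 0  5   1  -1  |    2 ]
[ 0  0  -5   5  |  -35 ]
[ 0  0   0   5  |  -20 ]
Back-substitution:
s = (-20) / 5 = -4
r = (-35 - (5)*(-4)) / -5 = 3
q = (2 - (1)*(3) - (-1)*(-4)) / 5 = -1
p = (25 - (5)*(-1) - (2)*(3) - (-6)*(-4)) / 3 = 0

(0, -1, 3, -4)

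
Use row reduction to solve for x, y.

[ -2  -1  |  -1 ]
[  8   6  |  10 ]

Forward elimination on [A|b]:
R2 <- R2 - (-4)*R1:  [ 0  2  6 ]
Row echelon form:
[ -2  -1  |  -1 ]
[  0   2  |   6 ]
Back-substitution:
y = (6) / 2 = 3
x = (-1 - (-1)*(3)) / -2 = -1

(-1, 3)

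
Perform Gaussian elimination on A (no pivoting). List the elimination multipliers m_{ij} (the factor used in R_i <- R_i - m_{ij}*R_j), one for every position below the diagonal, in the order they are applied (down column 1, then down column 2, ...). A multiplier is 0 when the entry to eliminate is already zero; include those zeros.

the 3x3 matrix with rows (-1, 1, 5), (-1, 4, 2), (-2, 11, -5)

multipliers: 1, 2, 3

Forward elimination:
R2 <- R2 - (1)*R1:  [  0   3  -3 ]
R3 <- R3 - (2)*R1:  [   0    9  -15 ]
R3 <- R3 - (3)*R2:  [  0   0  -6 ]
Multipliers (in order of application): m_{21} = 1, m_{31} = 2, m_{32} = 3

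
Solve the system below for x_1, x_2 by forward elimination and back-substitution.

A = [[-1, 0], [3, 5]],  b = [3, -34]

Forward elimination on [A|b]:
R2 <- R2 - (-3)*R1:  [   0    5  -25 ]
Row echelon form:
[ -1  0  |    3 ]
[  0  5  |  -25 ]
Back-substitution:
x_2 = (-25) / 5 = -5
x_1 = (3) / -1 = -3

(-3, -5)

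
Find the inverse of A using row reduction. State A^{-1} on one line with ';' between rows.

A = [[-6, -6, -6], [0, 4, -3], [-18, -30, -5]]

inverse = [55/48 -25/16 -7/16; -9/16 13/16 3/16; -3/4 3/4 1/4]

Gauss-Jordan on [A | I]:
R1 <- (1/-6)*R1:  [    1     1     1  |  -1/6     0     0 ]
R3 <- R3 - (-18)*R1:  [   0  -12   13  |   -3    0    1 ]
R2 <- (1/4)*R2:  [    0     1  -3/4  |     0   1/4     0 ]
R1 <- R1 - (1)*R2:  [    1     0   7/4  |  -1/6  -1/4     0 ]
R3 <- R3 - (-12)*R2:  [  0   0   4  |  -3   3   1 ]
R3 <- (1/4)*R3:  [    0     0     1  |  -3/4   3/4   1/4 ]
R1 <- R1 - (7/4)*R3:  [      1       0       0  |   55/48  -25/16   -7/16 ]
R2 <- R2 - (-3/4)*R3:  [     0      1      0  |  -9/16  13/16   3/16 ]
Right block of [I | A^{-1}] is the inverse:
[ 55/48  -25/16  -7/16 ]
[ -9/16   13/16   3/16 ]
[  -3/4     3/4    1/4 ]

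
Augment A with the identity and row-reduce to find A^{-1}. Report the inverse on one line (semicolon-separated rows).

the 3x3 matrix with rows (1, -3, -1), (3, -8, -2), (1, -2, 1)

Gauss-Jordan on [A | I]:
R2 <- R2 - (3)*R1:  [  0   1   1  |  -3   1   0 ]
R3 <- R3 - (1)*R1:  [  0   1   2  |  -1   0   1 ]
R1 <- R1 - (-3)*R2:  [  1   0   2  |  -8   3   0 ]
R3 <- R3 - (1)*R2:  [  0   0   1  |   2  -1   1 ]
R1 <- R1 - (2)*R3:  [   1    0    0  |  -12    5   -2 ]
R2 <- R2 - (1)*R3:  [  0   1   0  |  -5   2  -1 ]
Right block of [I | A^{-1}] is the inverse:
[ -12   5  -2 ]
[  -5   2  -1 ]
[   2  -1   1 ]

inverse = [-12 5 -2; -5 2 -1; 2 -1 1]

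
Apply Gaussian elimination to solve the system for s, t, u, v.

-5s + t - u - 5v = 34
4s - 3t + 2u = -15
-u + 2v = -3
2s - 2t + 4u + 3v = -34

(-2, -1, -5, -4)

Forward elimination on [A|b]:
R2 <- R2 - (-4/5)*R1:  [     0  -11/5    6/5     -4   61/5 ]
R4 <- R4 - (-2/5)*R1:  [      0    -8/5    18/5       1  -102/5 ]
R4 <- R4 - (8/11)*R2:  [       0        0    30/11    43/11  -322/11 ]
R4 <- R4 - (-30/11)*R3:  [       0        0        0   103/11  -412/11 ]
Row echelon form:
[ -5      1   -1      -5  |       34 ]
[  0  -11/5  6/5      -4  |     61/5 ]
[  0      0   -1       2  |       -3 ]
[  0      0    0  103/11  |  -412/11 ]
Back-substitution:
v = (-412/11) / (103/11) = -4
u = (-3 - (2)*(-4)) / -1 = -5
t = (61/5 - (6/5)*(-5) - (-4)*(-4)) / (-11/5) = -1
s = (34 - (1)*(-1) - (-1)*(-5) - (-5)*(-4)) / -5 = -2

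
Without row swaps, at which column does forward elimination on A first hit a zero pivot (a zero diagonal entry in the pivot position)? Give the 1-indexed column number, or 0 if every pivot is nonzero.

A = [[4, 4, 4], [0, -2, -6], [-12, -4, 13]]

Naive forward elimination:
R3 <- R3 - (-3)*R1:  [  0   8  25 ]
R3 <- R3 - (-4)*R2:  [ 0  0  1 ]
All pivots nonzero; naive elimination completes without hitting a zero pivot.

first zero-pivot column = 0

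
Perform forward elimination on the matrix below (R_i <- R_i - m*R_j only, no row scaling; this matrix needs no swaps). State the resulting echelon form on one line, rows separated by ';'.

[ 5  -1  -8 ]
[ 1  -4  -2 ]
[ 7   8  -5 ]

Forward elimination:
R2 <- R2 - (1/5)*R1:  [     0  -19/5   -2/5 ]
R3 <- R3 - (7/5)*R1:  [    0  47/5  31/5 ]
R3 <- R3 - (-47/19)*R2:  [     0      0  99/19 ]
Row echelon form:
[ 5     -1     -8 ]
[ 0  -19/5   -2/5 ]
[ 0      0  99/19 ]

REF = [5 -1 -8; 0 -19/5 -2/5; 0 0 99/19]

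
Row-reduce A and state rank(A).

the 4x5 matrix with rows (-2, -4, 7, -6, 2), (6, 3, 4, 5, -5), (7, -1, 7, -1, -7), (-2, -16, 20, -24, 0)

Row reduction:
R2 <- R2 - (-3)*R1:  [   0   -9   25  -13    1 ]
R3 <- R3 - (-7/2)*R1:  [    0   -15  63/2   -22     0 ]
R4 <- R4 - (1)*R1:  [   0  -12   13  -18   -2 ]
R3 <- R3 - (5/3)*R2:  [     0      0  -61/6   -1/3   -5/3 ]
R4 <- R4 - (4/3)*R2:  [     0      0  -61/3   -2/3  -10/3 ]
R4 <- R4 - (2)*R3:  [ 0  0  0  0  0 ]
Row echelon form:
[ -2  -4      7    -6     2 ]
[  0  -9     25   -13     1 ]
[  0   0  -61/6  -1/3  -5/3 ]
[  0   0      0     0     0 ]
Nonzero rows / pivot columns: 3

rank(A) = 3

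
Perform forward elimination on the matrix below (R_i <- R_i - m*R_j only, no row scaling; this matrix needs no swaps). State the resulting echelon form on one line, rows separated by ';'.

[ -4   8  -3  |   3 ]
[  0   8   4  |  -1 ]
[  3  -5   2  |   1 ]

REF = [-4 8 -3 3; 0 8 4 -1; 0 0 -3/4 27/8]

Forward elimination:
R3 <- R3 - (-3/4)*R1:  [    0     1  -1/4  13/4 ]
R3 <- R3 - (1/8)*R2:  [    0     0  -3/4  27/8 ]
Row echelon form:
[ -4  8    -3  |     3 ]
[  0  8     4  |    -1 ]
[  0  0  -3/4  |  27/8 ]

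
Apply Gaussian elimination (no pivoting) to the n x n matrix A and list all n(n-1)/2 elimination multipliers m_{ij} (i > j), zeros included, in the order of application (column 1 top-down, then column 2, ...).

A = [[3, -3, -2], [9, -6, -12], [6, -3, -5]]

multipliers: 3, 2, 1

Forward elimination:
R2 <- R2 - (3)*R1:  [  0   3  -6 ]
R3 <- R3 - (2)*R1:  [  0   3  -1 ]
R3 <- R3 - (1)*R2:  [ 0  0  5 ]
Multipliers (in order of application): m_{21} = 3, m_{31} = 2, m_{32} = 1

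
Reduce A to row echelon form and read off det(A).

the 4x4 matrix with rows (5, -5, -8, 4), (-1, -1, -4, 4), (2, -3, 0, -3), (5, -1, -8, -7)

det(A) = 868

Forward elimination:
R2 <- R2 - (-1/5)*R1:  [     0     -2  -28/5   24/5 ]
R3 <- R3 - (2/5)*R1:  [     0     -1   16/5  -23/5 ]
R4 <- R4 - (1)*R1:  [   0    4    0  -11 ]
R3 <- R3 - (1/2)*R2:  [  0   0   6  -7 ]
R4 <- R4 - (-2)*R2:  [     0      0  -56/5   -7/5 ]
R4 <- R4 - (-28/15)*R3:  [       0        0        0  -217/15 ]
Upper-triangular form:
[ 5  -5     -8        4 ]
[ 0  -2  -28/5     24/5 ]
[ 0   0      6       -7 ]
[ 0   0      0  -217/15 ]
det(A) = (-1)^0 * (5) * (-2) * (6) * (-217/15) = 868  (0 row swaps -> sign +1)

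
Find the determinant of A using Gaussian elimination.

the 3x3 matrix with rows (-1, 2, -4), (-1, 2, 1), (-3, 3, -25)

det(A) = -15

Forward elimination:
R2 <- R2 - (1)*R1:  [ 0  0  5 ]
R3 <- R3 - (3)*R1:  [   0   -3  -13 ]
R2 <-> R3   (pivot in column 2 was zero)
[ -1   2   -4 ]
[  0  -3  -13 ]
[  0   0    5 ]
Upper-triangular form:
[ -1   2   -4 ]
[  0  -3  -13 ]
[  0   0    5 ]
det(A) = (-1)^1 * (-1) * (-3) * (5) = -15  (1 row swap -> sign -1)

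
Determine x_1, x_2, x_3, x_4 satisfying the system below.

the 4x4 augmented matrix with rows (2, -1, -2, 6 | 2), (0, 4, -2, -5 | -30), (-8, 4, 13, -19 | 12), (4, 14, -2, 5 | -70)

(-5, -4, 2, 2)

Forward elimination on [A|b]:
R3 <- R3 - (-4)*R1:  [  0   0   5   5  20 ]
R4 <- R4 - (2)*R1:  [   0   16    2   -7  -74 ]
R4 <- R4 - (4)*R2:  [  0   0  10  13  46 ]
R4 <- R4 - (2)*R3:  [ 0  0  0  3  6 ]
Row echelon form:
[ 2  -1  -2   6  |    2 ]
[ 0   4  -2  -5  |  -30 ]
[ 0   0   5   5  |   20 ]
[ 0   0   0   3  |    6 ]
Back-substitution:
x_4 = (6) / 3 = 2
x_3 = (20 - (5)*(2)) / 5 = 2
x_2 = (-30 - (-2)*(2) - (-5)*(2)) / 4 = -4
x_1 = (2 - (-1)*(-4) - (-2)*(2) - (6)*(2)) / 2 = -5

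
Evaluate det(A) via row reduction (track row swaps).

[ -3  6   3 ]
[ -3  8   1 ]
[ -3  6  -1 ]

det(A) = 24

Forward elimination:
R2 <- R2 - (1)*R1:  [  0   2  -2 ]
R3 <- R3 - (1)*R1:  [  0   0  -4 ]
Upper-triangular form:
[ -3  6   3 ]
[  0  2  -2 ]
[  0  0  -4 ]
det(A) = (-1)^0 * (-3) * (2) * (-4) = 24  (0 row swaps -> sign +1)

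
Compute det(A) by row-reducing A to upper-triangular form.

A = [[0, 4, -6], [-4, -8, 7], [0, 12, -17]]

det(A) = 16

Forward elimination:
R1 <-> R2   (pivot in column 1 was zero)
[ -4  -8    7 ]
[  0   4   -6 ]
[  0  12  -17 ]
R3 <- R3 - (3)*R2:  [ 0  0  1 ]
Upper-triangular form:
[ -4  -8   7 ]
[  0   4  -6 ]
[  0   0   1 ]
det(A) = (-1)^1 * (-4) * (4) * (1) = 16  (1 row swap -> sign -1)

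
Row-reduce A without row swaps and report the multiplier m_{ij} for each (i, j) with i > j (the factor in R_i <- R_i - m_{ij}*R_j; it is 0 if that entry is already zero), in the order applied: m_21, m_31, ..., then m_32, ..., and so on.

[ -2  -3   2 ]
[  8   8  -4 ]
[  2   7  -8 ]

Forward elimination:
R2 <- R2 - (-4)*R1:  [  0  -4   4 ]
R3 <- R3 - (-1)*R1:  [  0   4  -6 ]
R3 <- R3 - (-1)*R2:  [  0   0  -2 ]
Multipliers (in order of application): m_{21} = -4, m_{31} = -1, m_{32} = -1

multipliers: -4, -1, -1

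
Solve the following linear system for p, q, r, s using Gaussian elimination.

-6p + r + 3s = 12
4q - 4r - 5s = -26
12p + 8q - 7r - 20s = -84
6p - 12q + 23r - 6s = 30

Forward elimination on [A|b]:
R3 <- R3 - (-2)*R1:  [   0    8   -5  -14  -60 ]
R4 <- R4 - (-1)*R1:  [   0  -12   24   -3   42 ]
R3 <- R3 - (2)*R2:  [  0   0   3  -4  -8 ]
R4 <- R4 - (-3)*R2:  [   0    0   12  -18  -36 ]
R4 <- R4 - (4)*R3:  [  0   0   0  -2  -4 ]
Row echelon form:
[ -6  0   1   3  |   12 ]
[  0  4  -4  -5  |  -26 ]
[  0  0   3  -4  |   -8 ]
[  0  0   0  -2  |   -4 ]
Back-substitution:
s = (-4) / -2 = 2
r = (-8 - (-4)*(2)) / 3 = 0
q = (-26 - (-4)*(0) - (-5)*(2)) / 4 = -4
p = (12 - (1)*(0) - (3)*(2)) / -6 = -1

(-1, -4, 0, 2)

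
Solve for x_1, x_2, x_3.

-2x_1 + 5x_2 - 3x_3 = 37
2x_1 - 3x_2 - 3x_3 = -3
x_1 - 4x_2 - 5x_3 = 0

Forward elimination on [A|b]:
R2 <- R2 - (-1)*R1:  [  0   2  -6  34 ]
R3 <- R3 - (-1/2)*R1:  [     0   -3/2  -13/2   37/2 ]
R3 <- R3 - (-3/4)*R2:  [   0    0  -11   44 ]
Row echelon form:
[ -2  5   -3  |  37 ]
[  0  2   -6  |  34 ]
[  0  0  -11  |  44 ]
Back-substitution:
x_3 = (44) / -11 = -4
x_2 = (34 - (-6)*(-4)) / 2 = 5
x_1 = (37 - (5)*(5) - (-3)*(-4)) / -2 = 0

(0, 5, -4)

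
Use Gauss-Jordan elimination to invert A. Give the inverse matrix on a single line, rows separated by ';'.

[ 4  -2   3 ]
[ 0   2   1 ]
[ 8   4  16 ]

inverse = [7/12 11/12 -1/6; 1/6 5/6 -1/12; -1/3 -2/3 1/6]

Gauss-Jordan on [A | I]:
R1 <- (1/4)*R1:  [    1  -1/2   3/4  |   1/4     0     0 ]
R3 <- R3 - (8)*R1:  [  0   8  10  |  -2   0   1 ]
R2 <- (1/2)*R2:  [   0    1  1/2  |    0  1/2    0 ]
R1 <- R1 - (-1/2)*R2:  [   1    0    1  |  1/4  1/4    0 ]
R3 <- R3 - (8)*R2:  [  0   0   6  |  -2  -4   1 ]
R3 <- (1/6)*R3:  [    0     0     1  |  -1/3  -2/3   1/6 ]
R1 <- R1 - (1)*R3:  [     1      0      0  |   7/12  11/12   -1/6 ]
R2 <- R2 - (1/2)*R3:  [     0      1      0  |    1/6    5/6  -1/12 ]
Right block of [I | A^{-1}] is the inverse:
[ 7/12  11/12   -1/6 ]
[  1/6    5/6  -1/12 ]
[ -1/3   -2/3    1/6 ]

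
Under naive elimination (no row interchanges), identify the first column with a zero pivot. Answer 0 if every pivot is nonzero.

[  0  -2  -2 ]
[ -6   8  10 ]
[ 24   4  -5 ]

first zero-pivot column = 1

Naive forward elimination:
Pivot entry (1,1) is zero but row 2 has -6 in column 1 -> naive elimination stops; a row interchange (e.g. R1 <-> R2) would be required here.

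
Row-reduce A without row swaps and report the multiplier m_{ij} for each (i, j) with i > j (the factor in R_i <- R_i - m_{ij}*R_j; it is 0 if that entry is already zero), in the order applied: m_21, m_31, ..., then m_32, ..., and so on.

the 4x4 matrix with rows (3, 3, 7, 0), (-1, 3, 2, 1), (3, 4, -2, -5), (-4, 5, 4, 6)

multipliers: -1/3, 1, -4/3, 1/4, 9/4, -43/121

Forward elimination:
R2 <- R2 - (-1/3)*R1:  [    0     4  13/3     1 ]
R3 <- R3 - (1)*R1:  [  0   1  -9  -5 ]
R4 <- R4 - (-4/3)*R1:  [    0     9  40/3     6 ]
R3 <- R3 - (1/4)*R2:  [       0        0  -121/12    -21/4 ]
R4 <- R4 - (9/4)*R2:  [     0      0  43/12   15/4 ]
R4 <- R4 - (-43/121)*R3:  [       0        0        0  228/121 ]
Multipliers (in order of application): m_{21} = -1/3, m_{31} = 1, m_{41} = -4/3, m_{32} = 1/4, m_{42} = 9/4, m_{43} = -43/121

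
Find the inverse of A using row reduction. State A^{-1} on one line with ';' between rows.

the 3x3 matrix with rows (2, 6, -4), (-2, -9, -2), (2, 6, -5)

Gauss-Jordan on [A | I]:
R1 <- (1/2)*R1:  [   1    3   -2  |  1/2    0    0 ]
R2 <- R2 - (-2)*R1:  [  0  -3  -6  |   1   1   0 ]
R3 <- R3 - (2)*R1:  [  0   0  -1  |  -1   0   1 ]
R2 <- (1/-3)*R2:  [    0     1     2  |  -1/3  -1/3     0 ]
R1 <- R1 - (3)*R2:  [   1    0   -8  |  3/2    1    0 ]
R3 <- (1/-1)*R3:  [  0   0   1  |   1   0  -1 ]
R1 <- R1 - (-8)*R3:  [    1     0     0  |  19/2     1    -8 ]
R2 <- R2 - (2)*R3:  [    0     1     0  |  -7/3  -1/3     2 ]
Right block of [I | A^{-1}] is the inverse:
[ 19/2     1  -8 ]
[ -7/3  -1/3   2 ]
[    1     0  -1 ]

inverse = [19/2 1 -8; -7/3 -1/3 2; 1 0 -1]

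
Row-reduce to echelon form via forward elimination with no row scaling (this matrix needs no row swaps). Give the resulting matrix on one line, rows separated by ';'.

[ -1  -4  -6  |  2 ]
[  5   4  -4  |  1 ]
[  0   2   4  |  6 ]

Forward elimination:
R2 <- R2 - (-5)*R1:  [   0  -16  -34   11 ]
R3 <- R3 - (-1/8)*R2:  [    0     0  -1/4  59/8 ]
Row echelon form:
[ -1   -4    -6  |     2 ]
[  0  -16   -34  |    11 ]
[  0    0  -1/4  |  59/8 ]

REF = [-1 -4 -6 2; 0 -16 -34 11; 0 0 -1/4 59/8]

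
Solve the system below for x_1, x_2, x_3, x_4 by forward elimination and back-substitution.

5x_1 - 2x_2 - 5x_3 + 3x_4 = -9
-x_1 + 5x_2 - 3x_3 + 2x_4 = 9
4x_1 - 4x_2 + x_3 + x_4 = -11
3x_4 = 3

Forward elimination on [A|b]:
R2 <- R2 - (-1/5)*R1:  [    0  23/5    -4  13/5  36/5 ]
R3 <- R3 - (4/5)*R1:  [     0  -12/5      5   -7/5  -19/5 ]
R3 <- R3 - (-12/23)*R2:  [     0      0  67/23  -1/23  -1/23 ]
Row echelon form:
[ 5    -2     -5      3  |     -9 ]
[ 0  23/5     -4   13/5  |   36/5 ]
[ 0     0  67/23  -1/23  |  -1/23 ]
[ 0     0      0      3  |      3 ]
Back-substitution:
x_4 = (3) / 3 = 1
x_3 = (-1/23 - (-1/23)*(1)) / (67/23) = 0
x_2 = (36/5 - (-4)*(0) - (13/5)*(1)) / (23/5) = 1
x_1 = (-9 - (-2)*(1) - (-5)*(0) - (3)*(1)) / 5 = -2

(-2, 1, 0, 1)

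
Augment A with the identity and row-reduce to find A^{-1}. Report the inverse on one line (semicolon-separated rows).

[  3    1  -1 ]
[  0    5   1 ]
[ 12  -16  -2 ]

Gauss-Jordan on [A | I]:
R1 <- (1/3)*R1:  [    1   1/3  -1/3  |   1/3     0     0 ]
R3 <- R3 - (12)*R1:  [   0  -20    2  |   -4    0    1 ]
R2 <- (1/5)*R2:  [   0    1  1/5  |    0  1/5    0 ]
R1 <- R1 - (1/3)*R2:  [     1      0   -2/5  |    1/3  -1/15      0 ]
R3 <- R3 - (-20)*R2:  [  0   0   6  |  -4   4   1 ]
R3 <- (1/6)*R3:  [    0     0     1  |  -2/3   2/3   1/6 ]
R1 <- R1 - (-2/5)*R3:  [    1     0     0  |  1/15   1/5  1/15 ]
R2 <- R2 - (1/5)*R3:  [     0      1      0  |   2/15   1/15  -1/30 ]
Right block of [I | A^{-1}] is the inverse:
[ 1/15   1/5   1/15 ]
[ 2/15  1/15  -1/30 ]
[ -2/3   2/3    1/6 ]

inverse = [1/15 1/5 1/15; 2/15 1/15 -1/30; -2/3 2/3 1/6]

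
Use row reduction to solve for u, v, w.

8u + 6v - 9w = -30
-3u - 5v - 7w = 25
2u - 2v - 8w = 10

(0, -5, 0)

Forward elimination on [A|b]:
R2 <- R2 - (-3/8)*R1:  [     0  -11/4  -83/8   55/4 ]
R3 <- R3 - (1/4)*R1:  [     0   -7/2  -23/4   35/2 ]
R3 <- R3 - (14/11)*R2:  [     0      0  82/11      0 ]
Row echelon form:
[ 8      6     -9  |   -30 ]
[ 0  -11/4  -83/8  |  55/4 ]
[ 0      0  82/11  |     0 ]
Back-substitution:
w = (0) / (82/11) = 0
v = (55/4 - (-83/8)*(0)) / (-11/4) = -5
u = (-30 - (6)*(-5) - (-9)*(0)) / 8 = 0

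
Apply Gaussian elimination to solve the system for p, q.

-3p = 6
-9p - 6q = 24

(-2, -1)

Forward elimination on [A|b]:
R2 <- R2 - (3)*R1:  [  0  -6   6 ]
Row echelon form:
[ -3   0  |  6 ]
[  0  -6  |  6 ]
Back-substitution:
q = (6) / -6 = -1
p = (6) / -3 = -2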